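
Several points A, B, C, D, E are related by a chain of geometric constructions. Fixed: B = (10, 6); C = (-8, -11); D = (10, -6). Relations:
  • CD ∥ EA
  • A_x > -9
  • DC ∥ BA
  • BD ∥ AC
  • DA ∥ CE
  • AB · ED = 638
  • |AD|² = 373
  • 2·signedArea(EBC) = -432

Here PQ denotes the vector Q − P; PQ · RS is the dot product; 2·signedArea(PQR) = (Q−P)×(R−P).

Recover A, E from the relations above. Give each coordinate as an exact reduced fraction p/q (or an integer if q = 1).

1. A_x = -8  [BD ∥ AC ∩ DC ∥ BA]
2. A_y = 1  [BD ∥ AC ∩ DC ∥ BA]
   → A = (-8, 1)
3. E_x = -26  [CD ∥ EA ∩ DA ∥ CE]
4. E_y = -4  [CD ∥ EA ∩ DA ∥ CE]
   → E = (-26, -4)

A = (-8, 1)
E = (-26, -4)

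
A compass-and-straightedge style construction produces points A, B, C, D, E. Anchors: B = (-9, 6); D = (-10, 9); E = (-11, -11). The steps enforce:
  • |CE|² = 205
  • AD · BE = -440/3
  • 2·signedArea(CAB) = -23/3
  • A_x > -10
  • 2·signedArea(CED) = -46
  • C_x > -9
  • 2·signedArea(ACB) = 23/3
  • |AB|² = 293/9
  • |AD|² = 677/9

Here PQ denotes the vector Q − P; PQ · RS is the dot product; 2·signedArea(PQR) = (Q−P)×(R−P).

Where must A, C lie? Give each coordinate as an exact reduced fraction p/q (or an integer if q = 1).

A = (-29/3, 1/3)
C = (-8, 3)

1. A_x = -29/3  [line 2·x + 17·y + 41/3 = 0 ∩ |AB|² = 293/9]
2. A_y = 1/3  [line 2·x + 17·y + 41/3 = 0 ∩ |AB|² = 293/9]
   → A = (-29/3, 1/3)
3. C_x = -8  [2·signedArea(ACB) = 23/3 ∩ 2·signedArea(CED) = -46]
4. C_y = 3  [2·signedArea(ACB) = 23/3 ∩ 2·signedArea(CED) = -46]
   → C = (-8, 3)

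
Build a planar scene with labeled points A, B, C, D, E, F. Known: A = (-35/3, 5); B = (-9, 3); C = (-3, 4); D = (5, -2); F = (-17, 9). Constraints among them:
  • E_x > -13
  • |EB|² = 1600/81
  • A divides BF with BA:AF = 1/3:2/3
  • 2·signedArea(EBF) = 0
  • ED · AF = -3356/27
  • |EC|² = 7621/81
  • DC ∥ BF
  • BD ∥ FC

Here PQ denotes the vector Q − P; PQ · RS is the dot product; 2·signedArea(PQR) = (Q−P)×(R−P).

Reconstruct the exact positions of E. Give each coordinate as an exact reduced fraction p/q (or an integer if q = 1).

E = (-113/9, 17/3)

1. E_x = -113/9  [2·signedArea(EBF) = 0 ∩ ED · AF = -3356/27]
2. E_y = 17/3  [2·signedArea(EBF) = 0 ∩ ED · AF = -3356/27]
   → E = (-113/9, 17/3)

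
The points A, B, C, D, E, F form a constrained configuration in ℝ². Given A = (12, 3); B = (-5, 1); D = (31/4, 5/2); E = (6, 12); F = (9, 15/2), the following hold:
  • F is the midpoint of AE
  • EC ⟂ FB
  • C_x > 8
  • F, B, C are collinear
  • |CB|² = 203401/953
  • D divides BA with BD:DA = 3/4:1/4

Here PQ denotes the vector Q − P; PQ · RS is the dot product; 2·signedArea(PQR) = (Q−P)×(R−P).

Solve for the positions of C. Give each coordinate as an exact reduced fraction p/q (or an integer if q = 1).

C = (7863/953, 6816/953)

1. C_x = 7863/953  [F, B, C are collinear ∩ EC ⟂ FB]
2. C_y = 6816/953  [F, B, C are collinear ∩ EC ⟂ FB]
   → C = (7863/953, 6816/953)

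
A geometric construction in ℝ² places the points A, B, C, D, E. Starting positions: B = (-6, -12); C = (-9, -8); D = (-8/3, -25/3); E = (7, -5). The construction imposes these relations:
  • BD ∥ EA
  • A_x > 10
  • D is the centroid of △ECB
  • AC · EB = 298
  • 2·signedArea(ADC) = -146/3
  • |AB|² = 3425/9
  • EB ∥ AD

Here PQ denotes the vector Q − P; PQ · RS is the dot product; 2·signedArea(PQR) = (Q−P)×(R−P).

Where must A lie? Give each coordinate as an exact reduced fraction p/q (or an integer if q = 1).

A = (31/3, -4/3)

1. A_x = 31/3  [EB ∥ AD ∩ BD ∥ EA]
2. A_y = -4/3  [EB ∥ AD ∩ BD ∥ EA]
   → A = (31/3, -4/3)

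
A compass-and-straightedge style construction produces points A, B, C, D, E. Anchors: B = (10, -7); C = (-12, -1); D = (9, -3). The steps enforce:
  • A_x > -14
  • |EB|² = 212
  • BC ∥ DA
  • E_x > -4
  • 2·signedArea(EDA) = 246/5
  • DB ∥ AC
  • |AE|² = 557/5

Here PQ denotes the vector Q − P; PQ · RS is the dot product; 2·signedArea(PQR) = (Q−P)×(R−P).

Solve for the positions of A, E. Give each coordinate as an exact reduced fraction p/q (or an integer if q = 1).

A = (-13, 3)
E = (-18/5, -9/5)

1. A_x = -13  [DB ∥ AC ∩ BC ∥ DA]
2. A_y = 3  [DB ∥ AC ∩ BC ∥ DA]
   → A = (-13, 3)
3. E_x = -18/5  [line -6·x + -22·y + -306/5 = 0 ∩ |AE|² = 557/5]
4. E_y = -9/5  [line -6·x + -22·y + -306/5 = 0 ∩ |AE|² = 557/5]
   → E = (-18/5, -9/5)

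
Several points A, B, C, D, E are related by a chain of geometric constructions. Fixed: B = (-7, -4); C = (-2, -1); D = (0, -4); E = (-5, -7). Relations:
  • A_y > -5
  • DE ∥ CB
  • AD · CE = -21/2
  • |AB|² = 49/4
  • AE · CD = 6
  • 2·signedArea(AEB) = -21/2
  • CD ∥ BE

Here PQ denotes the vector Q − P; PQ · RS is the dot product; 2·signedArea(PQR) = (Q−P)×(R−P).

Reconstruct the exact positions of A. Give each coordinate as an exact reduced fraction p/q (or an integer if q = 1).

A = (-7/2, -4)

1. A_x = -7/2  [AD · CE = -21/2 ∩ 2·signedArea(AEB) = -21/2]
2. A_y = -4  [AD · CE = -21/2 ∩ 2·signedArea(AEB) = -21/2]
   → A = (-7/2, -4)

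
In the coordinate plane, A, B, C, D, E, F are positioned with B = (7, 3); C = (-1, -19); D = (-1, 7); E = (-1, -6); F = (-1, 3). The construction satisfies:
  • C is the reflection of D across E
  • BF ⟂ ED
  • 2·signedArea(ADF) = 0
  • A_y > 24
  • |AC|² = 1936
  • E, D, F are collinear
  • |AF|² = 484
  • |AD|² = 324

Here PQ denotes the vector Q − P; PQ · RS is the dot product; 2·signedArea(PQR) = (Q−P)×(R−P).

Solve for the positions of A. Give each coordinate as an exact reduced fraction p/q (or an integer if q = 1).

1. A_x = -1  [2·signedArea(ADF) = 0]
2. A_y = 25  [|AC|² = 1936]
   → A = (-1, 25)

A = (-1, 25)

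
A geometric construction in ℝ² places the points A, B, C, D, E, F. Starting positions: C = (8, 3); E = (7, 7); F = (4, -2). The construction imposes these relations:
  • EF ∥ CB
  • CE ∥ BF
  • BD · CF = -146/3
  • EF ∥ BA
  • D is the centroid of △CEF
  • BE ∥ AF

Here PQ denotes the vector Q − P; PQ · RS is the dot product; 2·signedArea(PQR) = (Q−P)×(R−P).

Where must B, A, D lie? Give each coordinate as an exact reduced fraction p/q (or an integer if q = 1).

A = (2, -15)
B = (5, -6)
D = (19/3, 8/3)

1. B_x = 5  [CE ∥ BF ∩ EF ∥ CB]
2. B_y = -6  [CE ∥ BF ∩ EF ∥ CB]
   → B = (5, -6)
3. A_x = 2  [BE ∥ AF ∩ EF ∥ BA]
4. A_y = -15  [BE ∥ AF ∩ EF ∥ BA]
   → A = (2, -15)
5. D_x = 19/3  [D is the centroid of △CEF]
6. D_y = 8/3  [D is the centroid of △CEF]
   → D = (19/3, 8/3)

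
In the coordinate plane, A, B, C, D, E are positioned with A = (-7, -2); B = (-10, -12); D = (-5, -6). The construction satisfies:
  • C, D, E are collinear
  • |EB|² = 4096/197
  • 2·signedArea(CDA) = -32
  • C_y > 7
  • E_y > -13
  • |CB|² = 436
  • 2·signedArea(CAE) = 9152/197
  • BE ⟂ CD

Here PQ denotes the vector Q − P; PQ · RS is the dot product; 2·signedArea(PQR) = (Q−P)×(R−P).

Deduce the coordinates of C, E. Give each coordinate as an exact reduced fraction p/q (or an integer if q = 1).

1. C_x = -4  [line -4·x + -2·y + 0 = 0 ∩ |CB|² = 436]
2. C_y = 8  [line -4·x + -2·y + 0 = 0 ∩ |CB|² = 436]
   → C = (-4, 8)
3. E_x = -1074/197  [2·signedArea(CAE) = 9152/197 ∩ C, D, E are collinear]
4. E_y = -2428/197  [2·signedArea(CAE) = 9152/197 ∩ C, D, E are collinear]
   → E = (-1074/197, -2428/197)

C = (-4, 8)
E = (-1074/197, -2428/197)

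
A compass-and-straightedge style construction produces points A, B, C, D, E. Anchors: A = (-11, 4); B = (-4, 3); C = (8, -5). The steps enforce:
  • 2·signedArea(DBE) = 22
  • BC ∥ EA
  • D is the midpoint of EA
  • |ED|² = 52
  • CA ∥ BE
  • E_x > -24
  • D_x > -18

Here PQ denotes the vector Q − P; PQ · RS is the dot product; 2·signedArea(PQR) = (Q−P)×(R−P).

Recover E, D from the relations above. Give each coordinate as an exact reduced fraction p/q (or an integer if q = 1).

1. E_x = -23  [BC ∥ EA ∩ CA ∥ BE]
2. E_y = 12  [BC ∥ EA ∩ CA ∥ BE]
   → E = (-23, 12)
3. D_x = -17  [D is the midpoint of EA]
4. D_y = 8  [D is the midpoint of EA]
   → D = (-17, 8)

D = (-17, 8)
E = (-23, 12)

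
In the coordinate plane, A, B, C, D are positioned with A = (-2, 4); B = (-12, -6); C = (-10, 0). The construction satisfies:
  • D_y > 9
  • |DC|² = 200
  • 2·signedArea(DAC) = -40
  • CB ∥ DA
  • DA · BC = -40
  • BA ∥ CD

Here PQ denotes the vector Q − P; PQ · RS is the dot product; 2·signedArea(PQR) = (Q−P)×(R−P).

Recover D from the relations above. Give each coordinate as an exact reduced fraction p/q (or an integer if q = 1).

D = (0, 10)

1. D_x = 0  [CB ∥ DA ∩ BA ∥ CD]
2. D_y = 10  [CB ∥ DA ∩ BA ∥ CD]
   → D = (0, 10)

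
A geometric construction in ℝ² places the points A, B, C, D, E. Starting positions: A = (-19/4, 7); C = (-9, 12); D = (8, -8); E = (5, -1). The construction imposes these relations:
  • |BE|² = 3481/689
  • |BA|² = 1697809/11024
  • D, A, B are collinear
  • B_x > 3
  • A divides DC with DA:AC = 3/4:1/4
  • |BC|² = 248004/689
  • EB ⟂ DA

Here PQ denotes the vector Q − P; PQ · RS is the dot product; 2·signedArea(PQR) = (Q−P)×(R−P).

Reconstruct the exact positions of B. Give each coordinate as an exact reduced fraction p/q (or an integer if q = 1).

B = (2265/689, -1692/689)

1. B_x = 2265/689  [D, A, B are collinear ∩ EB ⟂ DA]
2. B_y = -1692/689  [D, A, B are collinear ∩ EB ⟂ DA]
   → B = (2265/689, -1692/689)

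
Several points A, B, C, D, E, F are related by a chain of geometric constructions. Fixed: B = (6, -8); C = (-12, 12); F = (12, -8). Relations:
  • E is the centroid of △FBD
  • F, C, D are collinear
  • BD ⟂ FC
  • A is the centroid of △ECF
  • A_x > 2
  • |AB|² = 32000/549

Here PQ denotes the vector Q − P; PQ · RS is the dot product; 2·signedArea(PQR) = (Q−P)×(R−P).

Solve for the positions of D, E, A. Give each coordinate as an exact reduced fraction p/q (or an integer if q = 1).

A = (538/183, -184/183)
D = (516/61, -308/61)
E = (538/61, -428/61)

1. D_x = 516/61  [F, C, D are collinear ∩ BD ⟂ FC]
2. D_y = -308/61  [F, C, D are collinear ∩ BD ⟂ FC]
   → D = (516/61, -308/61)
3. E_x = 538/61  [E is the centroid of △FBD]
4. E_y = -428/61  [E is the centroid of △FBD]
   → E = (538/61, -428/61)
5. A_x = 538/183  [A is the centroid of △ECF]
6. A_y = -184/183  [A is the centroid of △ECF]
   → A = (538/183, -184/183)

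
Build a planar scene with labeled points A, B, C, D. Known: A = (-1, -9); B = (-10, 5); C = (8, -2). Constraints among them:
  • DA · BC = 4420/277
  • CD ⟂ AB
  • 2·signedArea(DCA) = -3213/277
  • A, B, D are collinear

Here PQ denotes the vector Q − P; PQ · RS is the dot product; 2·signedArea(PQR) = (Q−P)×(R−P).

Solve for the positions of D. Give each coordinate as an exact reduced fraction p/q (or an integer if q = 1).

1. D_x = -430/277  [A, B, D are collinear ∩ CD ⟂ AB]
2. D_y = -2255/277  [A, B, D are collinear ∩ CD ⟂ AB]
   → D = (-430/277, -2255/277)

D = (-430/277, -2255/277)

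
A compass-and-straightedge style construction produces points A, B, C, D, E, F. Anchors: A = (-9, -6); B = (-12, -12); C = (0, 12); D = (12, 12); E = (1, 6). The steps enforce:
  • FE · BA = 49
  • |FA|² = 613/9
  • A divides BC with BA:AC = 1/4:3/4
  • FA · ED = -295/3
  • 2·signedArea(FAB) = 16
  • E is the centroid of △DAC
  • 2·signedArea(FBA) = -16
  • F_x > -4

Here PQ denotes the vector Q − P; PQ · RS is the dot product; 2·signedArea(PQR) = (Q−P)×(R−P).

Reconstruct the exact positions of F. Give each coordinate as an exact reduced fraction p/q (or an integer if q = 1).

1. F_x = -10/3  [FA · ED = -295/3 ∩ FE · BA = 49]
2. F_y = 0  [FA · ED = -295/3 ∩ FE · BA = 49]
   → F = (-10/3, 0)

F = (-10/3, 0)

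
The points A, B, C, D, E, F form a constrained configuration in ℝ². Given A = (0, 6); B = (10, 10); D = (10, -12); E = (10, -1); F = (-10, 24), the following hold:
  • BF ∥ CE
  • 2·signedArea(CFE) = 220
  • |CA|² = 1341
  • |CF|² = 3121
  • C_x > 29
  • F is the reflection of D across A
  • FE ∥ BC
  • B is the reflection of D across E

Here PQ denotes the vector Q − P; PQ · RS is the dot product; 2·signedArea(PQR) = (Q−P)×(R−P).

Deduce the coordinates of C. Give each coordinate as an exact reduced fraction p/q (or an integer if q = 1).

1. C_x = 30  [BF ∥ CE ∩ FE ∥ BC]
2. C_y = -15  [BF ∥ CE ∩ FE ∥ BC]
   → C = (30, -15)

C = (30, -15)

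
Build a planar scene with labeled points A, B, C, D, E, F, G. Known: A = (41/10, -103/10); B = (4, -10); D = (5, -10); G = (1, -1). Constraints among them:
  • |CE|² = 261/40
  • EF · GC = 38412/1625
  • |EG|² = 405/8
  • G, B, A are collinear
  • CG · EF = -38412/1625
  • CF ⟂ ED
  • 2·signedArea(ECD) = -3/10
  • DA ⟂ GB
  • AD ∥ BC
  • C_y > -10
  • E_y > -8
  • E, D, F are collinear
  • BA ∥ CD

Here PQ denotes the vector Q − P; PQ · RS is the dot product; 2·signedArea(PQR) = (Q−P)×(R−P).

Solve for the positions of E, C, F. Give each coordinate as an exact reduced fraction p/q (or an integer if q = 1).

C = (49/10, -97/10)
E = (13/4, -31/4)
F = (3131/650, -6347/650)

1. C_x = 49/10  [BA ∥ CD ∩ AD ∥ BC]
2. C_y = -97/10  [BA ∥ CD ∩ AD ∥ BC]
   → C = (49/10, -97/10)
3. E_x = 13/4  [line 3/10·x + 1/10·y + -1/5 = 0 ∩ |CE|² = 261/40]
4. E_y = -31/4  [line 3/10·x + 1/10·y + -1/5 = 0 ∩ |CE|² = 261/40]
   → E = (13/4, -31/4)
5. F_x = 3131/650  [EF · GC = 38412/1625 ∩ E, D, F are collinear]
6. F_y = -6347/650  [EF · GC = 38412/1625 ∩ E, D, F are collinear]
   → F = (3131/650, -6347/650)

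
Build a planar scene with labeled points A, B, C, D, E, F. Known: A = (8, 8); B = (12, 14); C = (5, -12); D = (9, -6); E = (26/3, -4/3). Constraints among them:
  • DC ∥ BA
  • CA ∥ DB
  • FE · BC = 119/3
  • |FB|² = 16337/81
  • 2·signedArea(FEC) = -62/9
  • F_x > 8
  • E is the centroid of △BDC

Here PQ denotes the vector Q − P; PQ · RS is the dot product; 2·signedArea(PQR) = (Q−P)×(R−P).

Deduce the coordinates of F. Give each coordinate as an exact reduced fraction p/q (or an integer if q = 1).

F = (77/9, 2/9)

1. F_x = 77/9  [2·signedArea(FEC) = -62/9 ∩ FE · BC = 119/3]
2. F_y = 2/9  [2·signedArea(FEC) = -62/9 ∩ FE · BC = 119/3]
   → F = (77/9, 2/9)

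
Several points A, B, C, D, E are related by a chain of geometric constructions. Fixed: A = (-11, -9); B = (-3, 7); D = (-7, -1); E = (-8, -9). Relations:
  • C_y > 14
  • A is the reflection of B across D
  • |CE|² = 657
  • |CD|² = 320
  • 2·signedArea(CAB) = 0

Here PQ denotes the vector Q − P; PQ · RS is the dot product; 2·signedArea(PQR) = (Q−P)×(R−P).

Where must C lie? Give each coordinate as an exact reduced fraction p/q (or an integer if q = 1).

C = (1, 15)

1. C_x = 1  [line -16·x + 8·y + -104 = 0 ∩ |CD|² = 320]
2. C_y = 15  [line -16·x + 8·y + -104 = 0 ∩ |CD|² = 320]
   → C = (1, 15)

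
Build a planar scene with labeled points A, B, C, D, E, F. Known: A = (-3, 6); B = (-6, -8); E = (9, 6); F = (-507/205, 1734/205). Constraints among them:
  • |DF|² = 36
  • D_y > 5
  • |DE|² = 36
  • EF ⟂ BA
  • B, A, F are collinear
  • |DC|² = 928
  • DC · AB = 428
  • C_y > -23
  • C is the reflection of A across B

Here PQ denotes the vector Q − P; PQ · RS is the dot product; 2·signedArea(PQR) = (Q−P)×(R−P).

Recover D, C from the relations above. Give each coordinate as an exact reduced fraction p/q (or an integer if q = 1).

C = (-9, -22)
D = (3, 6)

1. C_x = -9  [C is the reflection of A across B]
2. C_y = -22  [C is the reflection of A across B]
   → C = (-9, -22)
3. D_x = 3  [line 3·x + 14·y + -93 = 0 ∩ |DE|² = 36]
4. D_y = 6  [line 3·x + 14·y + -93 = 0 ∩ |DE|² = 36]
   → D = (3, 6)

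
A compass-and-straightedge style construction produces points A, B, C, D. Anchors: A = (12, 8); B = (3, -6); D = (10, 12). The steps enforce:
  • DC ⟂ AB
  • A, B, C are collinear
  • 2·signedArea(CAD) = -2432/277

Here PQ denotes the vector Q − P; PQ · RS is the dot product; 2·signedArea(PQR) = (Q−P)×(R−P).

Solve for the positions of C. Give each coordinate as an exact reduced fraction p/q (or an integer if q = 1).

1. C_x = 3666/277  [A, B, C are collinear ∩ DC ⟂ AB]
2. C_y = 2748/277  [A, B, C are collinear ∩ DC ⟂ AB]
   → C = (3666/277, 2748/277)

C = (3666/277, 2748/277)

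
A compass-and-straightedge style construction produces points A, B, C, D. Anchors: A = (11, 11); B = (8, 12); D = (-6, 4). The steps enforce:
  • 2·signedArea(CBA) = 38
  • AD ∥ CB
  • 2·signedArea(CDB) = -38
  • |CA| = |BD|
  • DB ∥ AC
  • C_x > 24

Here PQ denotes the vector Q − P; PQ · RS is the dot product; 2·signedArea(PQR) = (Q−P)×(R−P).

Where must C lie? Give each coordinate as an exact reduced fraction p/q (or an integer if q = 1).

C = (25, 19)

1. C_x = 25  [AD ∥ CB ∩ DB ∥ AC]
2. C_y = 19  [AD ∥ CB ∩ DB ∥ AC]
   → C = (25, 19)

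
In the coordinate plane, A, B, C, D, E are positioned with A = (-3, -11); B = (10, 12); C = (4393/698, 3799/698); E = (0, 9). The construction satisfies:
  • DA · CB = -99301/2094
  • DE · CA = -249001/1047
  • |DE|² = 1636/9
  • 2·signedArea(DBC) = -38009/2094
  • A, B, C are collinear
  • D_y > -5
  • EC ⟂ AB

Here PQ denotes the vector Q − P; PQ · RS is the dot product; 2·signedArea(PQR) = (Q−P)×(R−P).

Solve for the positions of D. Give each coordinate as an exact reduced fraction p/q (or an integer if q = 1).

1. D_x = -2  [DA · CB = -99301/2094 ∩ 2·signedArea(DBC) = -38009/2094]
2. D_y = -13/3  [DA · CB = -99301/2094 ∩ 2·signedArea(DBC) = -38009/2094]
   → D = (-2, -13/3)

D = (-2, -13/3)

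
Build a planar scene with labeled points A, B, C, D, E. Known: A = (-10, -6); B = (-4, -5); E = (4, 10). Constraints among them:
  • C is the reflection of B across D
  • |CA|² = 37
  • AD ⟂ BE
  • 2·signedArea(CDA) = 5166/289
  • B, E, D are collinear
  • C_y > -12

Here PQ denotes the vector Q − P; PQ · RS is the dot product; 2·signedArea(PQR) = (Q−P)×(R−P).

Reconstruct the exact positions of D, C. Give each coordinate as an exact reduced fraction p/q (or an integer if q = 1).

1. D_x = -1660/289  [B, E, D are collinear ∩ AD ⟂ BE]
2. D_y = -2390/289  [B, E, D are collinear ∩ AD ⟂ BE]
   → D = (-1660/289, -2390/289)
3. C_x = -2164/289  [C is the reflection of B across D]
4. C_y = -3335/289  [C is the reflection of B across D]
   → C = (-2164/289, -3335/289)

C = (-2164/289, -3335/289)
D = (-1660/289, -2390/289)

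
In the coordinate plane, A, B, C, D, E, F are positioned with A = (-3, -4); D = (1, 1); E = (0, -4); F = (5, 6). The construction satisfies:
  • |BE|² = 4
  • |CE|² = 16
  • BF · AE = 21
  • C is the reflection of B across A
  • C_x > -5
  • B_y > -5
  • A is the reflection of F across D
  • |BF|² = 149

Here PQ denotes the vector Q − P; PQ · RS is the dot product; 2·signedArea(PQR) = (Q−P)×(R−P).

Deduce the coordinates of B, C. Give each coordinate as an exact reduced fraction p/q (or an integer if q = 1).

1. B_x = -2  [BF · AE = 21]
2. B_y = -4  [|BE|² = 4]
   → B = (-2, -4)
3. C_x = -4  [C is the reflection of B across A]
4. C_y = -4  [C is the reflection of B across A]
   → C = (-4, -4)

B = (-2, -4)
C = (-4, -4)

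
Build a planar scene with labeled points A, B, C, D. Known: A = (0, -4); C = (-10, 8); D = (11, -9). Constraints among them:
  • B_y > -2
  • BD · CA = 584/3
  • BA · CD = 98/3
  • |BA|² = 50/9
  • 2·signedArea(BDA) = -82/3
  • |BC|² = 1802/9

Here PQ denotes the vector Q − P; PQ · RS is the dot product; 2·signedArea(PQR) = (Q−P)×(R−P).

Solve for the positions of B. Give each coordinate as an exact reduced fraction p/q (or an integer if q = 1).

B = (1/3, -5/3)

1. B_x = 1/3  [BD · CA = 584/3 ∩ BA · CD = 98/3]
2. B_y = -5/3  [BD · CA = 584/3 ∩ BA · CD = 98/3]
   → B = (1/3, -5/3)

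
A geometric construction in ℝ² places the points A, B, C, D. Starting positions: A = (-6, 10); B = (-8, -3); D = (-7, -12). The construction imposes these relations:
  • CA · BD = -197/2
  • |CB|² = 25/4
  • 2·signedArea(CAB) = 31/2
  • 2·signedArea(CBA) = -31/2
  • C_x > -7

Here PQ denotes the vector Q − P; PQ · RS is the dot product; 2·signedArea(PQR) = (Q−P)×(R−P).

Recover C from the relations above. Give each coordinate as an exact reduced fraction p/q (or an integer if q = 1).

1. C_x = -13/2  [2·signedArea(CBA) = -31/2 ∩ CA · BD = -197/2]
2. C_y = -1  [2·signedArea(CBA) = -31/2 ∩ CA · BD = -197/2]
   → C = (-13/2, -1)

C = (-13/2, -1)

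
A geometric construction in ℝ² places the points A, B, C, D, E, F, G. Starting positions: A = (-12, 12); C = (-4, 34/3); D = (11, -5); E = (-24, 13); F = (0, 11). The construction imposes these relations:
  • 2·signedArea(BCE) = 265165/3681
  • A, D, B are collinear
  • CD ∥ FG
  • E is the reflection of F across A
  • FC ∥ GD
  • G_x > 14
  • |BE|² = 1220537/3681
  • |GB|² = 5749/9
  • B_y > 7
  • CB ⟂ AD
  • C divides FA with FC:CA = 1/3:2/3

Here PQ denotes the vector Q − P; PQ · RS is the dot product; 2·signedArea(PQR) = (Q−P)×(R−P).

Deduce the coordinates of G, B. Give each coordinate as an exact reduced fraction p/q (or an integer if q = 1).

B = (-7985/1227, 9743/1227)
G = (15, -16/3)

1. G_x = 15  [FC ∥ GD ∩ CD ∥ FG]
2. G_y = -16/3  [FC ∥ GD ∩ CD ∥ FG]
   → G = (15, -16/3)
3. B_x = -7985/1227  [A, D, B are collinear ∩ CB ⟂ AD]
4. B_y = 9743/1227  [A, D, B are collinear ∩ CB ⟂ AD]
   → B = (-7985/1227, 9743/1227)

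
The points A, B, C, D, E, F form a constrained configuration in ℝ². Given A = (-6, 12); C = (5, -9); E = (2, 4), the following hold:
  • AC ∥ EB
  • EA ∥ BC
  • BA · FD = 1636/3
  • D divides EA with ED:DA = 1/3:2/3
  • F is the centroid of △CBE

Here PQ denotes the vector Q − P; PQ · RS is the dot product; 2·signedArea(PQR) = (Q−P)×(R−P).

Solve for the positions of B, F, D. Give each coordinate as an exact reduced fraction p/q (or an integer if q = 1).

B = (13, -17)
D = (-2/3, 20/3)
F = (20/3, -22/3)

1. B_x = 13  [EA ∥ BC ∩ AC ∥ EB]
2. B_y = -17  [EA ∥ BC ∩ AC ∥ EB]
   → B = (13, -17)
3. F_x = 20/3  [F is the centroid of △CBE]
4. F_y = -22/3  [F is the centroid of △CBE]
   → F = (20/3, -22/3)
5. D_x = -2/3  [D divides EA with ED:DA = 1/3:2/3]
6. D_y = 20/3  [D divides EA with ED:DA = 1/3:2/3]
   → D = (-2/3, 20/3)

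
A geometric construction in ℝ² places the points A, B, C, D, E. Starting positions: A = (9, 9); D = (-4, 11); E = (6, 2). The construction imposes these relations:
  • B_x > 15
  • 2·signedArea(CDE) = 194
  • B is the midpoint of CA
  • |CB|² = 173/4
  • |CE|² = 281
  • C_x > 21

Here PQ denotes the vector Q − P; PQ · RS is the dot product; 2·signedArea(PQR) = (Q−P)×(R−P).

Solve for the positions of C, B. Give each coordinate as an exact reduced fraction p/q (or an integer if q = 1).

1. C_x = 22  [line 9·x + 10·y + -268 = 0 ∩ |CE|² = 281]
2. C_y = 7  [line 9·x + 10·y + -268 = 0 ∩ |CE|² = 281]
   → C = (22, 7)
3. B_x = 31/2  [B is the midpoint of CA]
4. B_y = 8  [B is the midpoint of CA]
   → B = (31/2, 8)

B = (31/2, 8)
C = (22, 7)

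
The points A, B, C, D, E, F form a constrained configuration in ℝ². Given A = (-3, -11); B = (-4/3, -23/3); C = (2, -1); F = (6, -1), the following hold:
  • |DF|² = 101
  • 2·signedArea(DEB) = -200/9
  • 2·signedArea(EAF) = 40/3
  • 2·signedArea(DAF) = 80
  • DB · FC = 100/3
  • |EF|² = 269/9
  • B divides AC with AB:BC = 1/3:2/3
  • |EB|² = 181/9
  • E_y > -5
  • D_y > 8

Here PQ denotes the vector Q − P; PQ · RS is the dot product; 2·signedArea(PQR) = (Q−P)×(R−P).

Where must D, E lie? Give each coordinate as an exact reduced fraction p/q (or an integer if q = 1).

1. D_x = 7  [DB · FC = 100/3 ∩ 2·signedArea(DAF) = 80]
2. D_y = 9  [DB · FC = 100/3 ∩ 2·signedArea(DAF) = 80]
   → D = (7, 9)
3. E_x = 5/3  [2·signedArea(EAF) = 40/3 ∩ 2·signedArea(DEB) = -200/9]
4. E_y = -13/3  [2·signedArea(EAF) = 40/3 ∩ 2·signedArea(DEB) = -200/9]
   → E = (5/3, -13/3)

D = (7, 9)
E = (5/3, -13/3)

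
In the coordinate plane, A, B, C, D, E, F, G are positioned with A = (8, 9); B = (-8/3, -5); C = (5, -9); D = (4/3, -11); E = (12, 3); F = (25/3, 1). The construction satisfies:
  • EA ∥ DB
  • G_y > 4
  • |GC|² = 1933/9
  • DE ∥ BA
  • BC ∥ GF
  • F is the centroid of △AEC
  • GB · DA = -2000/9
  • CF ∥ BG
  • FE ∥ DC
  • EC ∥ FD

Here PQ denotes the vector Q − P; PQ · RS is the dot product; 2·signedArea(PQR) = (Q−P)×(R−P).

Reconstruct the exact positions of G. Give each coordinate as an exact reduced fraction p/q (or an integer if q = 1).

1. G_x = 2/3  [BC ∥ GF ∩ CF ∥ BG]
2. G_y = 5  [BC ∥ GF ∩ CF ∥ BG]
   → G = (2/3, 5)

G = (2/3, 5)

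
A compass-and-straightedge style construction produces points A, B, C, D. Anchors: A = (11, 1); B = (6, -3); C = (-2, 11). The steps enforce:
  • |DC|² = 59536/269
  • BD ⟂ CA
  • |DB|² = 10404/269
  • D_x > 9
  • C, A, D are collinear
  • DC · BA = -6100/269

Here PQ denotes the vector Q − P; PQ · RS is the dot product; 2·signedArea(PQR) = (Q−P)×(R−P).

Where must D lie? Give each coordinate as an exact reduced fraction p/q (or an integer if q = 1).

D = (2634/269, 519/269)

1. D_x = 2634/269  [C, A, D are collinear ∩ BD ⟂ CA]
2. D_y = 519/269  [C, A, D are collinear ∩ BD ⟂ CA]
   → D = (2634/269, 519/269)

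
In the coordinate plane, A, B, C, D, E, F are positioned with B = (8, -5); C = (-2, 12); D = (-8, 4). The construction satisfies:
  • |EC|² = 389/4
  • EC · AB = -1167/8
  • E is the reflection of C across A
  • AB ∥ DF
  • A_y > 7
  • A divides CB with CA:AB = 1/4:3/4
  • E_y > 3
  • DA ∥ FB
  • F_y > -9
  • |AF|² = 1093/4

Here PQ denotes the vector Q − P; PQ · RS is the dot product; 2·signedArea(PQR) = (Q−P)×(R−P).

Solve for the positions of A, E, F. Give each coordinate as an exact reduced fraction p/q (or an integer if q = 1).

A = (1/2, 31/4)
E = (3, 7/2)
F = (-1/2, -35/4)

1. A_x = 1/2  [A divides CB with CA:AB = 1/4:3/4]
2. A_y = 31/4  [A divides CB with CA:AB = 1/4:3/4]
   → A = (1/2, 31/4)
3. E_x = 3  [E is the reflection of C across A]
4. E_y = 7/2  [E is the reflection of C across A]
   → E = (3, 7/2)
5. F_x = -1/2  [DA ∥ FB ∩ AB ∥ DF]
6. F_y = -35/4  [DA ∥ FB ∩ AB ∥ DF]
   → F = (-1/2, -35/4)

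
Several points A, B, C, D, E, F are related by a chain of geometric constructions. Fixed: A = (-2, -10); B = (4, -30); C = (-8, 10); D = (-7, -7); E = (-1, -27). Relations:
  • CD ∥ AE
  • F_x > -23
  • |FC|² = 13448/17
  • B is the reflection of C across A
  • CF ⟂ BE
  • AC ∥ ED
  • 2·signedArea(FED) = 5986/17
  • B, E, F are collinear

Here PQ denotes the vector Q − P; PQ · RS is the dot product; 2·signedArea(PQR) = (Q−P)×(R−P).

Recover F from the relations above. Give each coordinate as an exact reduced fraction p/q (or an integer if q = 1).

1. F_x = -382/17  [B, E, F are collinear ∩ CF ⟂ BE]
2. F_y = -240/17  [B, E, F are collinear ∩ CF ⟂ BE]
   → F = (-382/17, -240/17)

F = (-382/17, -240/17)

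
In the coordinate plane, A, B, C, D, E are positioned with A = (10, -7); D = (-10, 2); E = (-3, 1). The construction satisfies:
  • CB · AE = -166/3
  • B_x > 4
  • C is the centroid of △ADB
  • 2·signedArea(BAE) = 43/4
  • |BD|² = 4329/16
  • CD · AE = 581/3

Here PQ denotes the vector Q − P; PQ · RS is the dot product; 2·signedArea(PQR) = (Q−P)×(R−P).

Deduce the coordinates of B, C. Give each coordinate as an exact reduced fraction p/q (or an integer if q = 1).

B = (5, -19/4)
C = (5/3, -13/4)

1. B_x = 5  [line -8·x + -13·y + -87/4 = 0 ∩ |BD|² = 4329/16]
2. B_y = -19/4  [line -8·x + -13·y + -87/4 = 0 ∩ |BD|² = 4329/16]
   → B = (5, -19/4)
3. C_x = 5/3  [C is the centroid of △ADB]
4. C_y = -13/4  [C is the centroid of △ADB]
   → C = (5/3, -13/4)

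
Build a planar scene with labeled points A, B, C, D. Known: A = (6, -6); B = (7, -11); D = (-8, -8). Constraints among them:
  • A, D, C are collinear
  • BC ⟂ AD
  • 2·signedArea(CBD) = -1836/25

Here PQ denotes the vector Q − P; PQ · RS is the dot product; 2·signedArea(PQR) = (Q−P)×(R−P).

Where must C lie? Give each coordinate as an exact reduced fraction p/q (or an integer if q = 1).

C = (157/25, -149/25)

1. C_x = 157/25  [A, D, C are collinear ∩ BC ⟂ AD]
2. C_y = -149/25  [A, D, C are collinear ∩ BC ⟂ AD]
   → C = (157/25, -149/25)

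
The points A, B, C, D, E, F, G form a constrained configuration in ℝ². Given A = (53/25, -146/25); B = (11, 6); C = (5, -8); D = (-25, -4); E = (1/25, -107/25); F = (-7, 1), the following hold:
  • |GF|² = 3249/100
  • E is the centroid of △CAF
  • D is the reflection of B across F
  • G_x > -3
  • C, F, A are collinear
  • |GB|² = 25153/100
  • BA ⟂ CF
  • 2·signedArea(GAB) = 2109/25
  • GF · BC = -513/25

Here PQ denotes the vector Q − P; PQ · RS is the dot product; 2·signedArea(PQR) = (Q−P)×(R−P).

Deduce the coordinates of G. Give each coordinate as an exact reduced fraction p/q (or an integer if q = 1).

G = (-61/25, -121/50)

1. G_x = -61/25  [GF · BC = -513/25 ∩ 2·signedArea(GAB) = 2109/25]
2. G_y = -121/50  [GF · BC = -513/25 ∩ 2·signedArea(GAB) = 2109/25]
   → G = (-61/25, -121/50)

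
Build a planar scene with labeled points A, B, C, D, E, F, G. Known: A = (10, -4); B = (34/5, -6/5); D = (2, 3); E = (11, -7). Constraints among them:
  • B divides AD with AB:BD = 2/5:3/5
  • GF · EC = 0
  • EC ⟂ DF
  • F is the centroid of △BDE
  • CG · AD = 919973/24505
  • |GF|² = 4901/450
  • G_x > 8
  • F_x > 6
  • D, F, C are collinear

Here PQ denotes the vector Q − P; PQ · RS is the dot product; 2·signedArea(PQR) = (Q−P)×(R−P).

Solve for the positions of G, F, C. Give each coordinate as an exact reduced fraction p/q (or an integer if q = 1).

1. F_x = 33/5  [F is the centroid of △BDE]
2. F_y = -26/15  [F is the centroid of △BDE]
   → F = (33/5, -26/15)
3. C_x = 111443/9802  [D, F, C are collinear ∩ EC ⟂ DF]
4. C_y = -65095/9802  [D, F, C are collinear ∩ EC ⟂ DF]
   → C = (111443/9802, -65095/9802)
5. G_x = 89/10  [GF · EC = 0 ∩ CG · AD = 919973/24505]
6. G_y = -41/10  [GF · EC = 0 ∩ CG · AD = 919973/24505]
   → G = (89/10, -41/10)

C = (111443/9802, -65095/9802)
F = (33/5, -26/15)
G = (89/10, -41/10)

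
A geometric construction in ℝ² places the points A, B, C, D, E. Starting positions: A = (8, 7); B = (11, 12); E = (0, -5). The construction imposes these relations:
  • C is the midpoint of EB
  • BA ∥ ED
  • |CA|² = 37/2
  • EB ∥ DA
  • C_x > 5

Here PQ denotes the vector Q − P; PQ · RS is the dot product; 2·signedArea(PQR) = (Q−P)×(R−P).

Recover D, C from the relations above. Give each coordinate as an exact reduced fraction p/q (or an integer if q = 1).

C = (11/2, 7/2)
D = (-3, -10)

1. D_x = -3  [EB ∥ DA ∩ BA ∥ ED]
2. D_y = -10  [EB ∥ DA ∩ BA ∥ ED]
   → D = (-3, -10)
3. C_x = 11/2  [C is the midpoint of EB]
4. C_y = 7/2  [C is the midpoint of EB]
   → C = (11/2, 7/2)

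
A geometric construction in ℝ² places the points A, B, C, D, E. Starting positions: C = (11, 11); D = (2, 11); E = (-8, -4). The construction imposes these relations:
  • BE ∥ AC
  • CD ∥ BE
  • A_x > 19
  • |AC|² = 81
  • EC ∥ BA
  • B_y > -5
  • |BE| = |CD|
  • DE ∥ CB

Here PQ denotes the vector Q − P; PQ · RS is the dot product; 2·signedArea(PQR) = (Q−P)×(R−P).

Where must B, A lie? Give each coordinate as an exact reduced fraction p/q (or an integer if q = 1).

A = (20, 11)
B = (1, -4)

1. B_x = 1  [CD ∥ BE ∩ DE ∥ CB]
2. B_y = -4  [CD ∥ BE ∩ DE ∥ CB]
   → B = (1, -4)
3. A_x = 20  [BE ∥ AC ∩ EC ∥ BA]
4. A_y = 11  [BE ∥ AC ∩ EC ∥ BA]
   → A = (20, 11)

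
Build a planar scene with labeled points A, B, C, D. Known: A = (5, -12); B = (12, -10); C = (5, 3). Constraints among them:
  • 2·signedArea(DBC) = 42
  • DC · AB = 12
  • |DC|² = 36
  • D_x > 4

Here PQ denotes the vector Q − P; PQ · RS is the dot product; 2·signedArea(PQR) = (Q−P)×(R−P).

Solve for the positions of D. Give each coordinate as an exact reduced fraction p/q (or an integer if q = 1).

1. D_x = 5  [DC · AB = 12 ∩ 2·signedArea(DBC) = 42]
2. D_y = -3  [DC · AB = 12 ∩ 2·signedArea(DBC) = 42]
   → D = (5, -3)

D = (5, -3)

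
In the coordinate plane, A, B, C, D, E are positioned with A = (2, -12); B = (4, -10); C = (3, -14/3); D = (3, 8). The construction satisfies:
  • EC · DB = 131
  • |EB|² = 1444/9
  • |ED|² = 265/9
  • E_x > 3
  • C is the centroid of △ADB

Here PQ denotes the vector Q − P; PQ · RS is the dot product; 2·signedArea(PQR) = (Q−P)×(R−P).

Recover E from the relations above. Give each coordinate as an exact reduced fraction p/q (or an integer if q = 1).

1. E_x = 4  [line -1·x + 18·y + -44 = 0 ∩ |EB|² = 1444/9]
2. E_y = 8/3  [line -1·x + 18·y + -44 = 0 ∩ |EB|² = 1444/9]
   → E = (4, 8/3)

E = (4, 8/3)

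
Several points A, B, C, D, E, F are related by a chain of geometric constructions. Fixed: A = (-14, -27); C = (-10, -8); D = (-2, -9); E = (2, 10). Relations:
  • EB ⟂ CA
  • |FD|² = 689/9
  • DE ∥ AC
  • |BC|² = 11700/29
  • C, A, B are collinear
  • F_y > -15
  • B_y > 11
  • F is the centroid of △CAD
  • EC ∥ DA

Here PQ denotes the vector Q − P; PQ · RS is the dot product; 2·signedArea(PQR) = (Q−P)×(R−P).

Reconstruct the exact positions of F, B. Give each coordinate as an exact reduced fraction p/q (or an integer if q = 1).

B = (-170/29, 338/29)
F = (-26/3, -44/3)

1. F_x = -26/3  [F is the centroid of △CAD]
2. F_y = -44/3  [F is the centroid of △CAD]
   → F = (-26/3, -44/3)
3. B_x = -170/29  [C, A, B are collinear ∩ EB ⟂ CA]
4. B_y = 338/29  [C, A, B are collinear ∩ EB ⟂ CA]
   → B = (-170/29, 338/29)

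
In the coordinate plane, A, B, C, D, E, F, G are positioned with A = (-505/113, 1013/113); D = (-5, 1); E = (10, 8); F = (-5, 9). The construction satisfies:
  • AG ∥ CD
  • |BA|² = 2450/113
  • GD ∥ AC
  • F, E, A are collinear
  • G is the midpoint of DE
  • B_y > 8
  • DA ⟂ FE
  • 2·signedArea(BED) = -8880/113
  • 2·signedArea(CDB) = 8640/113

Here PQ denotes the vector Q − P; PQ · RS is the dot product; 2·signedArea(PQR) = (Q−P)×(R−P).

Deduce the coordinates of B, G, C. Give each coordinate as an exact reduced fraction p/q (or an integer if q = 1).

B = (20/113, 978/113)
C = (-2705/226, 1235/226)
G = (5/2, 9/2)

1. B_x = 20/113  [line 7·x + -15·y + 14530/113 = 0 ∩ |BA|² = 2450/113]
2. B_y = 978/113  [line 7·x + -15·y + 14530/113 = 0 ∩ |BA|² = 2450/113]
   → B = (20/113, 978/113)
3. G_x = 5/2  [G is the midpoint of DE]
4. G_y = 9/2  [G is the midpoint of DE]
   → G = (5/2, 9/2)
5. C_x = -2705/226  [AG ∥ CD ∩ GD ∥ AC]
6. C_y = 1235/226  [AG ∥ CD ∩ GD ∥ AC]
   → C = (-2705/226, 1235/226)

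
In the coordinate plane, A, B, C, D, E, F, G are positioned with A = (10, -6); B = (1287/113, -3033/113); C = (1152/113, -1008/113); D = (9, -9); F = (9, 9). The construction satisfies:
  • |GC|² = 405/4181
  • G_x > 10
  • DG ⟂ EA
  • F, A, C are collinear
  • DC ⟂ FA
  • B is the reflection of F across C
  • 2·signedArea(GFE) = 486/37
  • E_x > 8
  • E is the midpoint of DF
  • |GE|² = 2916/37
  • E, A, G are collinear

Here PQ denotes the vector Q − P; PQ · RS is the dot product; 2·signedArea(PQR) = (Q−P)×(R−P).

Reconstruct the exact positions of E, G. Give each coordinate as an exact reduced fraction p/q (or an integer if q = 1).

E = (9, 0)
G = (387/37, -324/37)

1. E_x = 9  [E is the midpoint of DF]
2. E_y = 0  [E is the midpoint of DF]
   → E = (9, 0)
3. G_x = 387/37  [E, A, G are collinear ∩ DG ⟂ EA]
4. G_y = -324/37  [E, A, G are collinear ∩ DG ⟂ EA]
   → G = (387/37, -324/37)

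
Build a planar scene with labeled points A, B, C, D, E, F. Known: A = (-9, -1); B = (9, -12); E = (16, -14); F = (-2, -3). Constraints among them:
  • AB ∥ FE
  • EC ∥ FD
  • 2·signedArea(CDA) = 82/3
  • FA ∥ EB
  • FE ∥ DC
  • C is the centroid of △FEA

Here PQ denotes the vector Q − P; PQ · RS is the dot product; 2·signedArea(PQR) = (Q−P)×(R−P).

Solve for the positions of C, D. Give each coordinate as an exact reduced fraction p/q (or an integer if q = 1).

1. C_x = 5/3  [C is the centroid of △FEA]
2. C_y = -6  [C is the centroid of △FEA]
   → C = (5/3, -6)
3. D_x = -49/3  [FE ∥ DC ∩ EC ∥ FD]
4. D_y = 5  [FE ∥ DC ∩ EC ∥ FD]
   → D = (-49/3, 5)

C = (5/3, -6)
D = (-49/3, 5)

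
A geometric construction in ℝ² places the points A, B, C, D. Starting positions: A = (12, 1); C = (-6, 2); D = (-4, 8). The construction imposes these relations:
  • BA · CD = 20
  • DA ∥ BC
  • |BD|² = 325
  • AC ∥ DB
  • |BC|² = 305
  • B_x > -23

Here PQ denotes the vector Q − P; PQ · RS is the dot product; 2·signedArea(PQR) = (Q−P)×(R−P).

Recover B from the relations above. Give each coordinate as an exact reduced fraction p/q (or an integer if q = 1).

1. B_x = -22  [DA ∥ BC ∩ AC ∥ DB]
2. B_y = 9  [DA ∥ BC ∩ AC ∥ DB]
   → B = (-22, 9)

B = (-22, 9)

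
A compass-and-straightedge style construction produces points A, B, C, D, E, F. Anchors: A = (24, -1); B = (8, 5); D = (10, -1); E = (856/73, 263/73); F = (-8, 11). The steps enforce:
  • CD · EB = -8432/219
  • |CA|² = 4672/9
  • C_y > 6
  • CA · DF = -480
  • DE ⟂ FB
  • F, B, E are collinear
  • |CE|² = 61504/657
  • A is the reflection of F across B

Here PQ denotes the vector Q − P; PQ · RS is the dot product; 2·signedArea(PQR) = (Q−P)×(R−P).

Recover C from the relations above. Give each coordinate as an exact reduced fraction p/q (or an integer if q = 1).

1. C_x = 8/3  [CD · EB = -8432/219 ∩ CA · DF = -480]
2. C_y = 7  [CD · EB = -8432/219 ∩ CA · DF = -480]
   → C = (8/3, 7)

C = (8/3, 7)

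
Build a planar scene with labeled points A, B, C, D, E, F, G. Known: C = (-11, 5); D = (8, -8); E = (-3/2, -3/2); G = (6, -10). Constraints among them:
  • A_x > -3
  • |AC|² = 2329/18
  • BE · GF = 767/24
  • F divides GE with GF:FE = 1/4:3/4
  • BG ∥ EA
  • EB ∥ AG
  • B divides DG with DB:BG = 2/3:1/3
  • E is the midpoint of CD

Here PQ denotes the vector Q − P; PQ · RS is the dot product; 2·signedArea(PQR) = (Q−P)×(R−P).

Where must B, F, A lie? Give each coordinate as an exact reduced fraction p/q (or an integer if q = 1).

1. B_x = 20/3  [B divides DG with DB:BG = 2/3:1/3]
2. B_y = -28/3  [B divides DG with DB:BG = 2/3:1/3]
   → B = (20/3, -28/3)
3. F_x = 33/8  [F divides GE with GF:FE = 1/4:3/4]
4. F_y = -63/8  [F divides GE with GF:FE = 1/4:3/4]
   → F = (33/8, -63/8)
5. A_x = -13/6  [EB ∥ AG ∩ BG ∥ EA]
6. A_y = -13/6  [EB ∥ AG ∩ BG ∥ EA]
   → A = (-13/6, -13/6)

A = (-13/6, -13/6)
B = (20/3, -28/3)
F = (33/8, -63/8)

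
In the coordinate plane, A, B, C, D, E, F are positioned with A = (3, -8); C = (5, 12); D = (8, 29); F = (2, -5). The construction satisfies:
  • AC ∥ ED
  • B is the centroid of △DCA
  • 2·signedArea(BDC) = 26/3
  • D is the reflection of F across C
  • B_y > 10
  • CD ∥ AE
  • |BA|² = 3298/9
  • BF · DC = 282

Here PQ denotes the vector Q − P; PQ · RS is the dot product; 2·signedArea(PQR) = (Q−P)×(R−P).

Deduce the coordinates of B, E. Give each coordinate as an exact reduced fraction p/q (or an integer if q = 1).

1. B_x = 16/3  [B is the centroid of △DCA]
2. B_y = 11  [B is the centroid of △DCA]
   → B = (16/3, 11)
3. E_x = 6  [AC ∥ ED ∩ CD ∥ AE]
4. E_y = 9  [AC ∥ ED ∩ CD ∥ AE]
   → E = (6, 9)

B = (16/3, 11)
E = (6, 9)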